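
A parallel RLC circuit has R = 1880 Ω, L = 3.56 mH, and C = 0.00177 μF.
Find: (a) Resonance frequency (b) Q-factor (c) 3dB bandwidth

Step 1 — Resonance: ω₀ = 1/√(LC) = 1/√(0.00356·1.77e-09) = 3.984e+05 rad/s.
Step 2 — f₀ = ω₀/(2π) = 6.34e+04 Hz.
Step 3 — Parallel Q: Q = R/(ω₀L) = 1880/(3.984e+05·0.00356) = 1.326.
Step 4 — Bandwidth: Δω = ω₀/Q = 3.005e+05 rad/s; BW = Δω/(2π) = 4.783e+04 Hz.

(a) f₀ = 6.34e+04 Hz  (b) Q = 1.326  (c) BW = 4.783e+04 Hz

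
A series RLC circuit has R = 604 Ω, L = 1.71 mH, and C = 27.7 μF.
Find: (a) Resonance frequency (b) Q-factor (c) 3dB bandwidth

Step 1 — Resonance condition Im(Z)=0 gives ω₀ = 1/√(LC).
Step 2 — ω₀ = 1/√(0.00171·2.77e-05) = 4595 rad/s.
Step 3 — f₀ = ω₀/(2π) = 731.3 Hz.
Step 4 — Series Q: Q = ω₀L/R = 4595·0.00171/604 = 0.01301.
Step 5 — 3dB bandwidth: Δω = ω₀/Q = 3.532e+05 rad/s; BW = Δω/(2π) = 5.622e+04 Hz.

(a) f₀ = 731.3 Hz  (b) Q = 0.01301  (c) BW = 5.622e+04 Hz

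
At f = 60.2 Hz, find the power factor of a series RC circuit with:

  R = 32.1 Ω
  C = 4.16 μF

Step 1 — Angular frequency: ω = 2π·f = 2π·60.2 = 378.2 rad/s.
Step 2 — Component impedances:
  R: Z = R = 32.1 Ω
  C: Z = 1/(jωC) = -j/(ω·C) = 0 - j635.5 Ω
Step 3 — Series combination: Z_total = R + C = 32.1 - j635.5 Ω = 636.3∠-87.1° Ω.
Step 4 — Power factor: PF = cos(φ) = Re(Z)/|Z| = 32.1/636.3 = 0.05045.
Step 5 — Type: Im(Z) = -635.5 ⇒ leading (phase φ = -87.1°).

PF = 0.05045 (leading, φ = -87.1°)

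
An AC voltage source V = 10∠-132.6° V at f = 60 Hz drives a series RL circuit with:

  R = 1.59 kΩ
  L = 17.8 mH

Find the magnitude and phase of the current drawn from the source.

Step 1 — Angular frequency: ω = 2π·f = 2π·60 = 377 rad/s.
Step 2 — Component impedances:
  R: Z = R = 1590 Ω
  L: Z = jωL = j·377·0.0178 = 0 + j6.71 Ω
Step 3 — Series combination: Z_total = R + L = 1590 + j6.71 Ω = 1590∠0.2° Ω.
Step 4 — Source phasor: V = 10∠-132.6° V = -6.769 - j7.361 V.
Step 5 — Ohm's law: I = V / Z_total = (-6.769 - j7.361) / (1590 + j6.71) = -0.004277 - j0.004611 A.
Step 6 — Convert to polar: |I| = 0.006289 A, ∠I = -132.8°.

I = 0.006289∠-132.8° A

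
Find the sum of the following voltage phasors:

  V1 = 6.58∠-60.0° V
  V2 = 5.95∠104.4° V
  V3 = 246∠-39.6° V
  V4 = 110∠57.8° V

Step 1 — Convert each phasor to rectangular form:
  V1 = 6.58·(cos(-60.0°) + j·sin(-60.0°)) = 3.29 - j5.698 V
  V2 = 5.95·(cos(104.4°) + j·sin(104.4°)) = -1.48 + j5.763 V
  V3 = 246·(cos(-39.6°) + j·sin(-39.6°)) = 189.5 - j156.8 V
  V4 = 110·(cos(57.8°) + j·sin(57.8°)) = 58.62 + j93.08 V
Step 2 — Sum components: V_total = 250 - j63.66 V.
Step 3 — Convert to polar: |V_total| = 258 V, ∠V_total = -14.3°.

V_total = 258∠-14.3° V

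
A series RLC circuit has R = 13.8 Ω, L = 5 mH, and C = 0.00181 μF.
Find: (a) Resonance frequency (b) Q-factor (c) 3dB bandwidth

Step 1 — Resonance condition Im(Z)=0 gives ω₀ = 1/√(LC).
Step 2 — ω₀ = 1/√(0.005·1.81e-09) = 3.324e+05 rad/s.
Step 3 — f₀ = ω₀/(2π) = 5.29e+04 Hz.
Step 4 — Series Q: Q = ω₀L/R = 3.324e+05·0.005/13.8 = 120.4.
Step 5 — 3dB bandwidth: Δω = ω₀/Q = 2760 rad/s; BW = Δω/(2π) = 439.3 Hz.

(a) f₀ = 5.29e+04 Hz  (b) Q = 120.4  (c) BW = 439.3 Hz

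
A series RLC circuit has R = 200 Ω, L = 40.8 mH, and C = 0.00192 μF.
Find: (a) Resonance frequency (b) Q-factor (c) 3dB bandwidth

Step 1 — Resonance condition Im(Z)=0 gives ω₀ = 1/√(LC).
Step 2 — ω₀ = 1/√(0.0408·1.92e-09) = 1.13e+05 rad/s.
Step 3 — f₀ = ω₀/(2π) = 1.798e+04 Hz.
Step 4 — Series Q: Q = ω₀L/R = 1.13e+05·0.0408/200 = 23.05.
Step 5 — 3dB bandwidth: Δω = ω₀/Q = 4902 rad/s; BW = Δω/(2π) = 780.2 Hz.

(a) f₀ = 1.798e+04 Hz  (b) Q = 23.05  (c) BW = 780.2 Hz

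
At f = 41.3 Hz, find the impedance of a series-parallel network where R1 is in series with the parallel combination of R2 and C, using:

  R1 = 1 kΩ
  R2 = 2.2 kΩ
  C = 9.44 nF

Step 1 — Angular frequency: ω = 2π·f = 2π·41.3 = 259.5 rad/s.
Step 2 — Component impedances:
  R1: Z = R = 1000 Ω
  R2: Z = R = 2200 Ω
  C: Z = 1/(jωC) = -j/(ω·C) = 0 - j4.082e+05 Ω
Step 3 — Parallel branch: R2 || C = 1/(1/R2 + 1/C) = 2200 - j11.86 Ω.
Step 4 — Series with R1: Z_total = R1 + (R2 || C) = 3200 - j11.86 Ω = 3200∠-0.2° Ω.

Z = 3200 - j11.86 Ω = 3200∠-0.2° Ω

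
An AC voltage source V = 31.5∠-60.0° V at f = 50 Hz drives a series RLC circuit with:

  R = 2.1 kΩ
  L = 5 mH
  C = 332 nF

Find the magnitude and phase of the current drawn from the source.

Step 1 — Angular frequency: ω = 2π·f = 2π·50 = 314.2 rad/s.
Step 2 — Component impedances:
  R: Z = R = 2100 Ω
  L: Z = jωL = j·314.2·0.005 = 0 + j1.571 Ω
  C: Z = 1/(jωC) = -j/(ω·C) = 0 - j9588 Ω
Step 3 — Series combination: Z_total = R + L + C = 2100 - j9586 Ω = 9813∠-77.6° Ω.
Step 4 — Source phasor: V = 31.5∠-60.0° V = 15.75 - j27.28 V.
Step 5 — Ohm's law: I = V / Z_total = (15.75 - j27.28) / (2100 - j9586) = 0.003059 + j0.0009729 A.
Step 6 — Convert to polar: |I| = 0.00321 A, ∠I = 17.6°.

I = 0.00321∠17.6° A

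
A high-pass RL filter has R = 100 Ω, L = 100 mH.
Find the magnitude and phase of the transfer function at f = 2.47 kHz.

Step 1 — Angular frequency: ω = 2π·2470 = 1.552e+04 rad/s.
Step 2 — Transfer function: H(jω) = jωL/(R + jωL).
Step 3 — Numerator jωL = j·1552; denominator R + jωL = 100 + j1552.
Step 4 — H = 0.9959 + j0.06417.
Step 5 — Magnitude: |H| = 0.9979 (-0.0 dB); phase: φ = 3.7°.

|H| = 0.9979 (-0.0 dB), φ = 3.7°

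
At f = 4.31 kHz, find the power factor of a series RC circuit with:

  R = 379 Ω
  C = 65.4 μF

Step 1 — Angular frequency: ω = 2π·f = 2π·4310 = 2.708e+04 rad/s.
Step 2 — Component impedances:
  R: Z = R = 379 Ω
  C: Z = 1/(jωC) = -j/(ω·C) = 0 - j0.5646 Ω
Step 3 — Series combination: Z_total = R + C = 379 - j0.5646 Ω = 379∠-0.1° Ω.
Step 4 — Power factor: PF = cos(φ) = Re(Z)/|Z| = 379/379 = 1.
Step 5 — Type: Im(Z) = -0.5646 ⇒ leading (phase φ = -0.1°).

PF = 1 (leading, φ = -0.1°)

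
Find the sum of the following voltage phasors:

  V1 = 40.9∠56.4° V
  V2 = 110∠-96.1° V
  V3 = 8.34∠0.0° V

Step 1 — Convert each phasor to rectangular form:
  V1 = 40.9·(cos(56.4°) + j·sin(56.4°)) = 22.63 + j34.07 V
  V2 = 110·(cos(-96.1°) + j·sin(-96.1°)) = -11.69 - j109.4 V
  V3 = 8.34·(cos(0.0°) + j·sin(0.0°)) = 8.34 V
Step 2 — Sum components: V_total = 19.28 - j75.31 V.
Step 3 — Convert to polar: |V_total| = 77.74 V, ∠V_total = -75.6°.

V_total = 77.74∠-75.6° V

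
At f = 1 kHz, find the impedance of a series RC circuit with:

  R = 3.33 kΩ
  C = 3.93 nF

Step 1 — Angular frequency: ω = 2π·f = 2π·1000 = 6283 rad/s.
Step 2 — Component impedances:
  R: Z = R = 3330 Ω
  C: Z = 1/(jωC) = -j/(ω·C) = 0 - j4.05e+04 Ω
Step 3 — Series combination: Z_total = R + C = 3330 - j4.05e+04 Ω = 4.063e+04∠-85.3° Ω.

Z = 3330 - j4.05e+04 Ω = 4.063e+04∠-85.3° Ω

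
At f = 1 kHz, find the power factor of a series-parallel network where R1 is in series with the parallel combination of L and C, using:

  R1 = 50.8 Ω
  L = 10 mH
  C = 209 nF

Step 1 — Angular frequency: ω = 2π·f = 2π·1000 = 6283 rad/s.
Step 2 — Component impedances:
  R1: Z = R = 50.8 Ω
  L: Z = jωL = j·6283·0.01 = 0 + j62.83 Ω
  C: Z = 1/(jωC) = -j/(ω·C) = 0 - j761.5 Ω
Step 3 — Parallel branch: L || C = 1/(1/L + 1/C) = 0 + j68.48 Ω.
Step 4 — Series with R1: Z_total = R1 + (L || C) = 50.8 + j68.48 Ω = 85.27∠53.4° Ω.
Step 5 — Power factor: PF = cos(φ) = Re(Z)/|Z| = 50.8/85.27 = 0.5958.
Step 6 — Type: Im(Z) = 68.48 ⇒ lagging (phase φ = 53.4°).

PF = 0.5958 (lagging, φ = 53.4°)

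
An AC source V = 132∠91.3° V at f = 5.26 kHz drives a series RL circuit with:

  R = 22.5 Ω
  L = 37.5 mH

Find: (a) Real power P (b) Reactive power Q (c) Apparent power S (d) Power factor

Step 1 — Angular frequency: ω = 2π·f = 2π·5260 = 3.305e+04 rad/s.
Step 2 — Component impedances:
  R: Z = R = 22.5 Ω
  L: Z = jωL = j·3.305e+04·0.0375 = 0 + j1239 Ω
Step 3 — Series combination: Z_total = R + L = 22.5 + j1239 Ω = 1240∠89.0° Ω.
Step 4 — Source phasor: V = 132∠91.3° V = -2.995 + j132 V.
Step 5 — Current: I = V / Z = 0.1064 + j0.004348 A = 0.1065∠2.3° A.
Step 6 — Complex power: S = V·I* = 0.2551 + j14.05 VA.
Step 7 — Real power: P = Re(S) = 0.2551 W.
Step 8 — Reactive power: Q = Im(S) = 14.05 VAR.
Step 9 — Apparent power: |S| = 14.06 VA.
Step 10 — Power factor: PF = P/|S| = 0.01815 (lagging).

(a) P = 0.2551 W  (b) Q = 14.05 VAR  (c) S = 14.06 VA  (d) PF = 0.01815 (lagging)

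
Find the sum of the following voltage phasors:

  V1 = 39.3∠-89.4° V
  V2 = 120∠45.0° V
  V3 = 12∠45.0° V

Step 1 — Convert each phasor to rectangular form:
  V1 = 39.3·(cos(-89.4°) + j·sin(-89.4°)) = 0.4115 - j39.3 V
  V2 = 120·(cos(45.0°) + j·sin(45.0°)) = 84.85 + j84.85 V
  V3 = 12·(cos(45.0°) + j·sin(45.0°)) = 8.485 + j8.485 V
Step 2 — Sum components: V_total = 93.75 + j54.04 V.
Step 3 — Convert to polar: |V_total| = 108.2 V, ∠V_total = 30.0°.

V_total = 108.2∠30.0° V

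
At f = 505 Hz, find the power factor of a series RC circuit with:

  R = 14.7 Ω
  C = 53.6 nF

Step 1 — Angular frequency: ω = 2π·f = 2π·505 = 3173 rad/s.
Step 2 — Component impedances:
  R: Z = R = 14.7 Ω
  C: Z = 1/(jωC) = -j/(ω·C) = 0 - j5880 Ω
Step 3 — Series combination: Z_total = R + C = 14.7 - j5880 Ω = 5880∠-89.9° Ω.
Step 4 — Power factor: PF = cos(φ) = Re(Z)/|Z| = 14.7/5880 = 0.0025.
Step 5 — Type: Im(Z) = -5880 ⇒ leading (phase φ = -89.9°).

PF = 0.0025 (leading, φ = -89.9°)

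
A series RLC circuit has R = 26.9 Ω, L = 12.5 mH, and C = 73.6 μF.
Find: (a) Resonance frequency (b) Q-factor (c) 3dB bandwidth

Step 1 — Resonance: ω₀ = 1/√(LC) = 1/√(0.0125·7.36e-05) = 1043 rad/s.
Step 2 — f₀ = ω₀/(2π) = 165.9 Hz.
Step 3 — Series Q: Q = ω₀L/R = 1043·0.0125/26.9 = 0.4845.
Step 4 — Bandwidth: Δω = ω₀/Q = 2152 rad/s; BW = Δω/(2π) = 342.5 Hz.

(a) f₀ = 165.9 Hz  (b) Q = 0.4845  (c) BW = 342.5 Hz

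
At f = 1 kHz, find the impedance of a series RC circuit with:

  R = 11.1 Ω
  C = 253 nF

Step 1 — Angular frequency: ω = 2π·f = 2π·1000 = 6283 rad/s.
Step 2 — Component impedances:
  R: Z = R = 11.1 Ω
  C: Z = 1/(jωC) = -j/(ω·C) = 0 - j629.1 Ω
Step 3 — Series combination: Z_total = R + C = 11.1 - j629.1 Ω = 629.2∠-89.0° Ω.

Z = 11.1 - j629.1 Ω = 629.2∠-89.0° Ω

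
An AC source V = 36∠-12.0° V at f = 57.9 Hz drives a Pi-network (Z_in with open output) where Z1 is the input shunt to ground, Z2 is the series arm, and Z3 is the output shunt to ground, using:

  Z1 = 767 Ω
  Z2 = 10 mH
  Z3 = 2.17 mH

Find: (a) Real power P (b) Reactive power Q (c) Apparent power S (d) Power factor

Step 1 — Angular frequency: ω = 2π·f = 2π·57.9 = 363.8 rad/s.
Step 2 — Component impedances:
  Z1: Z = R = 767 Ω
  Z2: Z = jωL = j·363.8·0.01 = 0 + j3.638 Ω
  Z3: Z = jωL = j·363.8·0.00217 = 0 + j0.7894 Ω
Step 3 — With open output, the series arm Z2 and the output shunt Z3 appear in series to ground: Z2 + Z3 = 0 + j4.427 Ω.
Step 4 — Parallel with input shunt Z1: Z_in = Z1 || (Z2 + Z3) = 0.02556 + j4.427 Ω = 4.427∠89.7° Ω.
Step 5 — Source phasor: V = 36∠-12.0° V = 35.21 - j7.485 V.
Step 6 — Current: I = V / Z = -1.645 - j7.963 A = 8.131∠-101.7° A.
Step 7 — Complex power: S = V·I* = 1.69 + j292.7 VA.
Step 8 — Real power: P = Re(S) = 1.69 W.
Step 9 — Reactive power: Q = Im(S) = 292.7 VAR.
Step 10 — Apparent power: |S| = 292.7 VA.
Step 11 — Power factor: PF = P/|S| = 0.005772 (lagging).

(a) P = 1.69 W  (b) Q = 292.7 VAR  (c) S = 292.7 VA  (d) PF = 0.005772 (lagging)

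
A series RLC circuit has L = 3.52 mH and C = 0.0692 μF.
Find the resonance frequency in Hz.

Step 1 — Resonance condition Im(Z)=0 gives ω₀ = 1/√(LC).
Step 2 — ω₀ = 1/√(0.00352·6.92e-08) = 6.407e+04 rad/s.
Step 3 — f₀ = ω₀/(2π) = 1.02e+04 Hz.

f₀ = 1.02e+04 Hz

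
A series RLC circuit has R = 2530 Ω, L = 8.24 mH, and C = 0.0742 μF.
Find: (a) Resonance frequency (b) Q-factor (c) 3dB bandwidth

Step 1 — Resonance: ω₀ = 1/√(LC) = 1/√(0.00824·7.42e-08) = 4.044e+04 rad/s.
Step 2 — f₀ = ω₀/(2π) = 6437 Hz.
Step 3 — Series Q: Q = ω₀L/R = 4.044e+04·0.00824/2530 = 0.1317.
Step 4 — Bandwidth: Δω = ω₀/Q = 3.07e+05 rad/s; BW = Δω/(2π) = 4.887e+04 Hz.

(a) f₀ = 6437 Hz  (b) Q = 0.1317  (c) BW = 4.887e+04 Hz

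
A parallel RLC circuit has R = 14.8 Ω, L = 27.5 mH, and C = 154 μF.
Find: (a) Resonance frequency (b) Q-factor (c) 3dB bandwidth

Step 1 — Resonance: ω₀ = 1/√(LC) = 1/√(0.0275·0.000154) = 485.9 rad/s.
Step 2 — f₀ = ω₀/(2π) = 77.34 Hz.
Step 3 — Parallel Q: Q = R/(ω₀L) = 14.8/(485.9·0.0275) = 1.108.
Step 4 — Bandwidth: Δω = ω₀/Q = 438.8 rad/s; BW = Δω/(2π) = 69.83 Hz.

(a) f₀ = 77.34 Hz  (b) Q = 1.108  (c) BW = 69.83 Hz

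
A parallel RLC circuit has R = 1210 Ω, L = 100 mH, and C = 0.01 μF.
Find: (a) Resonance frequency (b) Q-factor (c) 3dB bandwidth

Step 1 — Resonance: ω₀ = 1/√(LC) = 1/√(0.1·1e-08) = 3.162e+04 rad/s.
Step 2 — f₀ = ω₀/(2π) = 5033 Hz.
Step 3 — Parallel Q: Q = R/(ω₀L) = 1210/(3.162e+04·0.1) = 0.3826.
Step 4 — Bandwidth: Δω = ω₀/Q = 8.264e+04 rad/s; BW = Δω/(2π) = 1.315e+04 Hz.

(a) f₀ = 5033 Hz  (b) Q = 0.3826  (c) BW = 1.315e+04 Hz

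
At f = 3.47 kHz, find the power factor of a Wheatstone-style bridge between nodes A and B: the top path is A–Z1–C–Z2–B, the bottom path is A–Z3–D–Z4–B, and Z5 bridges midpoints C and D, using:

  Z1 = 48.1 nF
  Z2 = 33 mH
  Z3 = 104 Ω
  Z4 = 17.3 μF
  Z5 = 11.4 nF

Step 1 — Angular frequency: ω = 2π·f = 2π·3470 = 2.18e+04 rad/s.
Step 2 — Component impedances:
  Z1: Z = 1/(jωC) = -j/(ω·C) = 0 - j953.6 Ω
  Z2: Z = jωL = j·2.18e+04·0.033 = 0 + j719.5 Ω
  Z3: Z = R = 104 Ω
  Z4: Z = 1/(jωC) = -j/(ω·C) = 0 - j2.651 Ω
  Z5: Z = 1/(jωC) = -j/(ω·C) = 0 - j4023 Ω
Step 3 — Bridge requires nodal analysis (the Z5 bridge couples midpoints C and D, so the two paths cannot be reduced to a simple series/parallel combination). Setting node B to ground and injecting 1 A at node A, the 3-node admittance system at A, C, D solves to V_A = Z_AB = 36.39 - j49.06 Ω = 61.08∠-53.4° Ω.
Step 4 — Power factor: PF = cos(φ) = Re(Z)/|Z| = 36.386/61.081 = 0.5957.
Step 5 — Type: Im(Z) = -49.06 ⇒ leading (phase φ = -53.4°).

PF = 0.5957 (leading, φ = -53.4°)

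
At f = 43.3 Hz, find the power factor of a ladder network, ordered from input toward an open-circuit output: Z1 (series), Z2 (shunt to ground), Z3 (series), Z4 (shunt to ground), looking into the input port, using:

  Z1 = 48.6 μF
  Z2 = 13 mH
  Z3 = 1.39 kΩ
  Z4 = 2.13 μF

Step 1 — Angular frequency: ω = 2π·f = 2π·43.3 = 272.1 rad/s.
Step 2 — Component impedances:
  Z1: Z = 1/(jωC) = -j/(ω·C) = 0 - j75.63 Ω
  Z2: Z = jωL = j·272.1·0.013 = 0 + j3.537 Ω
  Z3: Z = R = 1390 Ω
  Z4: Z = 1/(jωC) = -j/(ω·C) = 0 - j1726 Ω
Step 3 — Ladder network (open output): work backward from the far end, alternating series and parallel combinations. Z_in = 0.00355 - j72.09 Ω = 72.09∠-90.0° Ω.
Step 4 — Power factor: PF = cos(φ) = Re(Z)/|Z| = 0.0035501/72.089 = 4.925e-05.
Step 5 — Type: Im(Z) = -72.09 ⇒ leading (phase φ = -90.0°).

PF = 4.925e-05 (leading, φ = -90.0°)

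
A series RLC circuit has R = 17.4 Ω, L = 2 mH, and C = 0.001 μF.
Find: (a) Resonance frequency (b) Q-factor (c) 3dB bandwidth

Step 1 — Resonance condition Im(Z)=0 gives ω₀ = 1/√(LC).
Step 2 — ω₀ = 1/√(0.002·1e-09) = 7.071e+05 rad/s.
Step 3 — f₀ = ω₀/(2π) = 1.125e+05 Hz.
Step 4 — Series Q: Q = ω₀L/R = 7.071e+05·0.002/17.4 = 81.28.
Step 5 — 3dB bandwidth: Δω = ω₀/Q = 8700 rad/s; BW = Δω/(2π) = 1385 Hz.

(a) f₀ = 1.125e+05 Hz  (b) Q = 81.28  (c) BW = 1385 Hz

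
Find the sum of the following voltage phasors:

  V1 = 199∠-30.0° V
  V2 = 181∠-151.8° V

Step 1 — Convert each phasor to rectangular form:
  V1 = 199·(cos(-30.0°) + j·sin(-30.0°)) = 172.3 - j99.5 V
  V2 = 181·(cos(-151.8°) + j·sin(-151.8°)) = -159.5 - j85.53 V
Step 2 — Sum components: V_total = 12.82 - j185 V.
Step 3 — Convert to polar: |V_total| = 185.5 V, ∠V_total = -86.0°.

V_total = 185.5∠-86.0° V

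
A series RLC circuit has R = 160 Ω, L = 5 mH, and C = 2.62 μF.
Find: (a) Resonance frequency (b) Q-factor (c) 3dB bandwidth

Step 1 — Resonance: ω₀ = 1/√(LC) = 1/√(0.005·2.62e-06) = 8737 rad/s.
Step 2 — f₀ = ω₀/(2π) = 1391 Hz.
Step 3 — Series Q: Q = ω₀L/R = 8737·0.005/160 = 0.273.
Step 4 — Bandwidth: Δω = ω₀/Q = 3.2e+04 rad/s; BW = Δω/(2π) = 5093 Hz.

(a) f₀ = 1391 Hz  (b) Q = 0.273  (c) BW = 5093 Hz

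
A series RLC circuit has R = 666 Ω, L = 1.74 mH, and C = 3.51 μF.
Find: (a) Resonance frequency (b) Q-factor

Step 1 — Resonance condition Im(Z)=0 gives ω₀ = 1/√(LC).
Step 2 — ω₀ = 1/√(0.00174·3.51e-06) = 1.28e+04 rad/s.
Step 3 — f₀ = ω₀/(2π) = 2037 Hz.
Step 4 — Series Q: Q = ω₀L/R = 1.28e+04·0.00174/666 = 0.03343.

(a) f₀ = 2037 Hz  (b) Q = 0.03343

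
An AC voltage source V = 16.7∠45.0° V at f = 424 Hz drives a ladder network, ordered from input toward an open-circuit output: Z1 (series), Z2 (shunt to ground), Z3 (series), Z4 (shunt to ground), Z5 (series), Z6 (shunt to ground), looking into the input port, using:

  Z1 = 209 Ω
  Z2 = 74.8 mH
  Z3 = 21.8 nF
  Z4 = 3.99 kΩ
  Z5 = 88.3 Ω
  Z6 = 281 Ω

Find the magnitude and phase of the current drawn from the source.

Step 1 — Angular frequency: ω = 2π·f = 2π·424 = 2664 rad/s.
Step 2 — Component impedances:
  Z1: Z = R = 209 Ω
  Z2: Z = jωL = j·2664·0.0748 = 0 + j199.3 Ω
  Z3: Z = 1/(jωC) = -j/(ω·C) = 0 - j1.722e+04 Ω
  Z4: Z = R = 3990 Ω
  Z5: Z = R = 88.3 Ω
  Z6: Z = R = 281 Ω
Step 3 — Ladder network (open output): work backward from the far end, alternating series and parallel combinations. Z_in = 209 + j201.6 Ω = 290.4∠44.0° Ω.
Step 4 — Source phasor: V = 16.7∠45.0° V = 11.81 + j11.81 V.
Step 5 — Ohm's law: I = V / Z_total = (11.81 + j11.81) / (209 + j201.6) = 0.05749 + j0.001042 A.
Step 6 — Convert to polar: |I| = 0.0575 A, ∠I = 1.0°.

I = 0.0575∠1.0° A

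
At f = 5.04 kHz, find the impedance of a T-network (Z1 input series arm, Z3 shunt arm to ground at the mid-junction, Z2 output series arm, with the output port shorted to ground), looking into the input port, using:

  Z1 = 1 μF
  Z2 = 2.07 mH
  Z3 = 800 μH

Step 1 — Angular frequency: ω = 2π·f = 2π·5040 = 3.167e+04 rad/s.
Step 2 — Component impedances:
  Z1: Z = 1/(jωC) = -j/(ω·C) = 0 - j31.58 Ω
  Z2: Z = jωL = j·3.167e+04·0.00207 = 0 + j65.55 Ω
  Z3: Z = jωL = j·3.167e+04·0.0008 = 0 + j25.33 Ω
Step 3 — With the output port shorted to ground, the output series arm Z2 runs from the junction to ground; the shunt arm Z3 also runs from the junction to ground. They appear in parallel: Z3 || Z2 = 0 + j18.27 Ω.
Step 4 — Series with input arm Z1: Z_in = Z1 + (Z3 || Z2) = 0 - j13.31 Ω = 13.31∠-90.0° Ω.

Z = 0 - j13.31 Ω = 13.31∠-90.0° Ω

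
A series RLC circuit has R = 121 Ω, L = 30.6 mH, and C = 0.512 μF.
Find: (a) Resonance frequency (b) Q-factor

Step 1 — Resonance condition Im(Z)=0 gives ω₀ = 1/√(LC).
Step 2 — ω₀ = 1/√(0.0306·5.12e-07) = 7989 rad/s.
Step 3 — f₀ = ω₀/(2π) = 1272 Hz.
Step 4 — Series Q: Q = ω₀L/R = 7989·0.0306/121 = 2.02.

(a) f₀ = 1272 Hz  (b) Q = 2.02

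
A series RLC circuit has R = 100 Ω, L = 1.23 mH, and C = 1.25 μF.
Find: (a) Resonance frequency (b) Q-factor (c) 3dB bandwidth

Step 1 — Resonance: ω₀ = 1/√(LC) = 1/√(0.00123·1.25e-06) = 2.55e+04 rad/s.
Step 2 — f₀ = ω₀/(2π) = 4059 Hz.
Step 3 — Series Q: Q = ω₀L/R = 2.55e+04·0.00123/100 = 0.3137.
Step 4 — Bandwidth: Δω = ω₀/Q = 8.13e+04 rad/s; BW = Δω/(2π) = 1.294e+04 Hz.

(a) f₀ = 4059 Hz  (b) Q = 0.3137  (c) BW = 1.294e+04 Hz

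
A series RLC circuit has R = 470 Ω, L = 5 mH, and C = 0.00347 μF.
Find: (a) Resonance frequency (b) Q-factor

Step 1 — Resonance condition Im(Z)=0 gives ω₀ = 1/√(LC).
Step 2 — ω₀ = 1/√(0.005·3.47e-09) = 2.401e+05 rad/s.
Step 3 — f₀ = ω₀/(2π) = 3.821e+04 Hz.
Step 4 — Series Q: Q = ω₀L/R = 2.401e+05·0.005/470 = 2.554.

(a) f₀ = 3.821e+04 Hz  (b) Q = 2.554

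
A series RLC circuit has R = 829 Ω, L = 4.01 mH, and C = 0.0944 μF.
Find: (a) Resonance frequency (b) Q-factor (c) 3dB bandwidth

Step 1 — Resonance: ω₀ = 1/√(LC) = 1/√(0.00401·9.44e-08) = 5.14e+04 rad/s.
Step 2 — f₀ = ω₀/(2π) = 8180 Hz.
Step 3 — Series Q: Q = ω₀L/R = 5.14e+04·0.00401/829 = 0.2486.
Step 4 — Bandwidth: Δω = ω₀/Q = 2.067e+05 rad/s; BW = Δω/(2π) = 3.29e+04 Hz.

(a) f₀ = 8180 Hz  (b) Q = 0.2486  (c) BW = 3.29e+04 Hz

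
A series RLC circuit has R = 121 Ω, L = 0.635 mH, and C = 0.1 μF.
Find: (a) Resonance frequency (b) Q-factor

Step 1 — Resonance condition Im(Z)=0 gives ω₀ = 1/√(LC).
Step 2 — ω₀ = 1/√(0.000635·1e-07) = 1.255e+05 rad/s.
Step 3 — f₀ = ω₀/(2π) = 1.997e+04 Hz.
Step 4 — Series Q: Q = ω₀L/R = 1.255e+05·0.000635/121 = 0.6586.

(a) f₀ = 1.997e+04 Hz  (b) Q = 0.6586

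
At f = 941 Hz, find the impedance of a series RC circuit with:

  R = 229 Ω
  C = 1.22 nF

Step 1 — Angular frequency: ω = 2π·f = 2π·941 = 5912 rad/s.
Step 2 — Component impedances:
  R: Z = R = 229 Ω
  C: Z = 1/(jωC) = -j/(ω·C) = 0 - j1.386e+05 Ω
Step 3 — Series combination: Z_total = R + C = 229 - j1.386e+05 Ω = 1.386e+05∠-89.9° Ω.

Z = 229 - j1.386e+05 Ω = 1.386e+05∠-89.9° Ω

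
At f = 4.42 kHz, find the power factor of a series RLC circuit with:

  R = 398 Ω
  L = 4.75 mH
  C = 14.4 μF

Step 1 — Angular frequency: ω = 2π·f = 2π·4420 = 2.777e+04 rad/s.
Step 2 — Component impedances:
  R: Z = R = 398 Ω
  L: Z = jωL = j·2.777e+04·0.00475 = 0 + j131.9 Ω
  C: Z = 1/(jωC) = -j/(ω·C) = 0 - j2.501 Ω
Step 3 — Series combination: Z_total = R + L + C = 398 + j129.4 Ω = 418.5∠18.0° Ω.
Step 4 — Power factor: PF = cos(φ) = Re(Z)/|Z| = 398/418.5 = 0.951.
Step 5 — Type: Im(Z) = 129.4 ⇒ lagging (phase φ = 18.0°).

PF = 0.951 (lagging, φ = 18.0°)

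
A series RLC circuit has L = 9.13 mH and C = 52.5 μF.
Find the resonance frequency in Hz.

Step 1 — Resonance condition Im(Z)=0 gives ω₀ = 1/√(LC).
Step 2 — ω₀ = 1/√(0.00913·5.25e-05) = 1444 rad/s.
Step 3 — f₀ = ω₀/(2π) = 229.9 Hz.

f₀ = 229.9 Hz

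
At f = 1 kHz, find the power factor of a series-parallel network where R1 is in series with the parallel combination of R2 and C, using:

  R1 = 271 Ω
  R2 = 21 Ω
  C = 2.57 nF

Step 1 — Angular frequency: ω = 2π·f = 2π·1000 = 6283 rad/s.
Step 2 — Component impedances:
  R1: Z = R = 271 Ω
  R2: Z = R = 21 Ω
  C: Z = 1/(jωC) = -j/(ω·C) = 0 - j6.193e+04 Ω
Step 3 — Parallel branch: R2 || C = 1/(1/R2 + 1/C) = 21 - j0.007121 Ω.
Step 4 — Series with R1: Z_total = R1 + (R2 || C) = 292 - j0.007121 Ω = 292∠-0.0° Ω.
Step 5 — Power factor: PF = cos(φ) = Re(Z)/|Z| = 292/292 = 1.
Step 6 — Type: Im(Z) = -0.007121 ⇒ leading (phase φ = -0.0°).

PF = 1 (leading, φ = -0.0°)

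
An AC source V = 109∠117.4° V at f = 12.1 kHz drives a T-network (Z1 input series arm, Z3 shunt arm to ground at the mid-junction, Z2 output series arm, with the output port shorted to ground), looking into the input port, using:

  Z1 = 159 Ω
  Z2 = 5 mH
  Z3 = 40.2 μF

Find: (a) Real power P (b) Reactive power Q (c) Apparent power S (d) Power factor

Step 1 — Angular frequency: ω = 2π·f = 2π·1.21e+04 = 7.603e+04 rad/s.
Step 2 — Component impedances:
  Z1: Z = R = 159 Ω
  Z2: Z = jωL = j·7.603e+04·0.005 = 0 + j380.1 Ω
  Z3: Z = 1/(jωC) = -j/(ω·C) = 0 - j0.3272 Ω
Step 3 — With the output port shorted to ground, the output series arm Z2 runs from the junction to ground; the shunt arm Z3 also runs from the junction to ground. They appear in parallel: Z3 || Z2 = 0 - j0.3275 Ω.
Step 4 — Series with input arm Z1: Z_in = Z1 + (Z3 || Z2) = 159 - j0.3275 Ω = 159∠-0.1° Ω.
Step 5 — Source phasor: V = 109∠117.4° V = -50.16 + j96.77 V.
Step 6 — Current: I = V / Z = -0.3167 + j0.608 A = 0.6855∠117.5° A.
Step 7 — Complex power: S = V·I* = 74.72 - j0.1539 VA.
Step 8 — Real power: P = Re(S) = 74.72 W.
Step 9 — Reactive power: Q = Im(S) = -0.1539 VAR.
Step 10 — Apparent power: |S| = 74.72 VA.
Step 11 — Power factor: PF = P/|S| = 1 (leading).

(a) P = 74.72 W  (b) Q = -0.1539 VAR  (c) S = 74.72 VA  (d) PF = 1 (leading)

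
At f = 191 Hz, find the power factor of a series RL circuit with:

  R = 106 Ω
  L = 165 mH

Step 1 — Angular frequency: ω = 2π·f = 2π·191 = 1200 rad/s.
Step 2 — Component impedances:
  R: Z = R = 106 Ω
  L: Z = jωL = j·1200·0.165 = 0 + j198 Ω
Step 3 — Series combination: Z_total = R + L = 106 + j198 Ω = 224.6∠61.8° Ω.
Step 4 — Power factor: PF = cos(φ) = Re(Z)/|Z| = 106/224.601 = 0.4719.
Step 5 — Type: Im(Z) = 198 ⇒ lagging (phase φ = 61.8°).

PF = 0.4719 (lagging, φ = 61.8°)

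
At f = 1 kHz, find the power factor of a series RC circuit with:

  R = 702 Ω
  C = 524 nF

Step 1 — Angular frequency: ω = 2π·f = 2π·1000 = 6283 rad/s.
Step 2 — Component impedances:
  R: Z = R = 702 Ω
  C: Z = 1/(jωC) = -j/(ω·C) = 0 - j303.7 Ω
Step 3 — Series combination: Z_total = R + C = 702 - j303.7 Ω = 764.9∠-23.4° Ω.
Step 4 — Power factor: PF = cos(φ) = Re(Z)/|Z| = 702/764.9 = 0.9178.
Step 5 — Type: Im(Z) = -303.7 ⇒ leading (phase φ = -23.4°).

PF = 0.9178 (leading, φ = -23.4°)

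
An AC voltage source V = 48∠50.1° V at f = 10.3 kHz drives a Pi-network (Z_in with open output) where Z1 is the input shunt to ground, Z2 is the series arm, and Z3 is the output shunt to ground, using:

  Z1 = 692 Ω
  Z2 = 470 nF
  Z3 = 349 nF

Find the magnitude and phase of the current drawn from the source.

Step 1 — Angular frequency: ω = 2π·f = 2π·1.03e+04 = 6.472e+04 rad/s.
Step 2 — Component impedances:
  Z1: Z = R = 692 Ω
  Z2: Z = 1/(jωC) = -j/(ω·C) = 0 - j32.88 Ω
  Z3: Z = 1/(jωC) = -j/(ω·C) = 0 - j44.27 Ω
Step 3 — With open output, the series arm Z2 and the output shunt Z3 appear in series to ground: Z2 + Z3 = 0 - j77.15 Ω.
Step 4 — Parallel with input shunt Z1: Z_in = Z1 || (Z2 + Z3) = 8.496 - j76.2 Ω = 76.68∠-83.6° Ω.
Step 5 — Source phasor: V = 48∠50.1° V = 30.79 + j36.82 V.
Step 6 — Ohm's law: I = V / Z_total = (30.79 + j36.82) / (8.496 - j76.2) = -0.4328 + j0.4523 A.
Step 7 — Convert to polar: |I| = 0.626 A, ∠I = 133.7°.

I = 0.626∠133.7° A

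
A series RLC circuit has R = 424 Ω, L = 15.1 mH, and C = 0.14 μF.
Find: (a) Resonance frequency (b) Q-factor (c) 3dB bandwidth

Step 1 — Resonance: ω₀ = 1/√(LC) = 1/√(0.0151·1.4e-07) = 2.175e+04 rad/s.
Step 2 — f₀ = ω₀/(2π) = 3462 Hz.
Step 3 — Series Q: Q = ω₀L/R = 2.175e+04·0.0151/424 = 0.7746.
Step 4 — Bandwidth: Δω = ω₀/Q = 2.808e+04 rad/s; BW = Δω/(2π) = 4469 Hz.

(a) f₀ = 3462 Hz  (b) Q = 0.7746  (c) BW = 4469 Hz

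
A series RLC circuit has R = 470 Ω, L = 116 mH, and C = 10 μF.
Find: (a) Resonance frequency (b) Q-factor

Step 1 — Resonance condition Im(Z)=0 gives ω₀ = 1/√(LC).
Step 2 — ω₀ = 1/√(0.116·1e-05) = 928.5 rad/s.
Step 3 — f₀ = ω₀/(2π) = 147.8 Hz.
Step 4 — Series Q: Q = ω₀L/R = 928.5·0.116/470 = 0.2292.

(a) f₀ = 147.8 Hz  (b) Q = 0.2292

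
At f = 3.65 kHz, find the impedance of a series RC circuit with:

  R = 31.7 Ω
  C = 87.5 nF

Step 1 — Angular frequency: ω = 2π·f = 2π·3650 = 2.293e+04 rad/s.
Step 2 — Component impedances:
  R: Z = R = 31.7 Ω
  C: Z = 1/(jωC) = -j/(ω·C) = 0 - j498.3 Ω
Step 3 — Series combination: Z_total = R + C = 31.7 - j498.3 Ω = 499.3∠-86.4° Ω.

Z = 31.7 - j498.3 Ω = 499.3∠-86.4° Ω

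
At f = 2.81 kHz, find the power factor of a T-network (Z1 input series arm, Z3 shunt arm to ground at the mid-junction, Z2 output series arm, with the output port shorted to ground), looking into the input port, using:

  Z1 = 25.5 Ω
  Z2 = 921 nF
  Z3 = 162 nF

Step 1 — Angular frequency: ω = 2π·f = 2π·2810 = 1.766e+04 rad/s.
Step 2 — Component impedances:
  Z1: Z = R = 25.5 Ω
  Z2: Z = 1/(jωC) = -j/(ω·C) = 0 - j61.5 Ω
  Z3: Z = 1/(jωC) = -j/(ω·C) = 0 - j349.6 Ω
Step 3 — With the output port shorted to ground, the output series arm Z2 runs from the junction to ground; the shunt arm Z3 also runs from the junction to ground. They appear in parallel: Z3 || Z2 = 0 - j52.3 Ω.
Step 4 — Series with input arm Z1: Z_in = Z1 + (Z3 || Z2) = 25.5 - j52.3 Ω = 58.18∠-64.0° Ω.
Step 5 — Power factor: PF = cos(φ) = Re(Z)/|Z| = 25.5/58.18 = 0.4383.
Step 6 — Type: Im(Z) = -52.3 ⇒ leading (phase φ = -64.0°).

PF = 0.4383 (leading, φ = -64.0°)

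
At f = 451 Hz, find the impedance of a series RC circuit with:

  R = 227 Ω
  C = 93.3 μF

Step 1 — Angular frequency: ω = 2π·f = 2π·451 = 2834 rad/s.
Step 2 — Component impedances:
  R: Z = R = 227 Ω
  C: Z = 1/(jωC) = -j/(ω·C) = 0 - j3.782 Ω
Step 3 — Series combination: Z_total = R + C = 227 - j3.782 Ω = 227∠-1.0° Ω.

Z = 227 - j3.782 Ω = 227∠-1.0° Ω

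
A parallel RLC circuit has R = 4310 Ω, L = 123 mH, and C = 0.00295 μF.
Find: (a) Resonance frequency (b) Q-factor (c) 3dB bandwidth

Step 1 — Resonance: ω₀ = 1/√(LC) = 1/√(0.123·2.95e-09) = 5.25e+04 rad/s.
Step 2 — f₀ = ω₀/(2π) = 8355 Hz.
Step 3 — Parallel Q: Q = R/(ω₀L) = 4310/(5.25e+04·0.123) = 0.6675.
Step 4 — Bandwidth: Δω = ω₀/Q = 7.865e+04 rad/s; BW = Δω/(2π) = 1.252e+04 Hz.

(a) f₀ = 8355 Hz  (b) Q = 0.6675  (c) BW = 1.252e+04 Hz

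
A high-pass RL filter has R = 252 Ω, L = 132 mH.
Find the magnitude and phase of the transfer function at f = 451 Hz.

Step 1 — Angular frequency: ω = 2π·451 = 2834 rad/s.
Step 2 — Transfer function: H(jω) = jωL/(R + jωL).
Step 3 — Numerator jωL = j·374.1; denominator R + jωL = 252 + j374.1.
Step 4 — H = 0.6878 + j0.4634.
Step 5 — Magnitude: |H| = 0.8293 (-1.6 dB); phase: φ = 34.0°.

|H| = 0.8293 (-1.6 dB), φ = 34.0°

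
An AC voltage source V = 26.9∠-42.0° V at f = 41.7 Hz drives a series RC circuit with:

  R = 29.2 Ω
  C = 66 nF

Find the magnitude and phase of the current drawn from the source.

Step 1 — Angular frequency: ω = 2π·f = 2π·41.7 = 262 rad/s.
Step 2 — Component impedances:
  R: Z = R = 29.2 Ω
  C: Z = 1/(jωC) = -j/(ω·C) = 0 - j5.783e+04 Ω
Step 3 — Series combination: Z_total = R + C = 29.2 - j5.783e+04 Ω = 5.783e+04∠-90.0° Ω.
Step 4 — Source phasor: V = 26.9∠-42.0° V = 19.99 - j18 V.
Step 5 — Ohm's law: I = V / Z_total = (19.99 - j18) / (29.2 - j5.783e+04) = 0.0003114 + j0.0003455 A.
Step 6 — Convert to polar: |I| = 0.0004652 A, ∠I = 48.0°.

I = 0.0004652∠48.0° A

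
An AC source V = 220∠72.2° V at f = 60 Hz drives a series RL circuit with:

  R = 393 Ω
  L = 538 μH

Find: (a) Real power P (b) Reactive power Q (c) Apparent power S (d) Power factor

Step 1 — Angular frequency: ω = 2π·f = 2π·60 = 377 rad/s.
Step 2 — Component impedances:
  R: Z = R = 393 Ω
  L: Z = jωL = j·377·0.000538 = 0 + j0.2028 Ω
Step 3 — Series combination: Z_total = R + L = 393 + j0.2028 Ω = 393∠0.0° Ω.
Step 4 — Source phasor: V = 220∠72.2° V = 67.25 + j209.5 V.
Step 5 — Current: I = V / Z = 0.1714 + j0.5329 A = 0.5598∠72.2° A.
Step 6 — Complex power: S = V·I* = 123.2 + j0.06356 VA.
Step 7 — Real power: P = Re(S) = 123.2 W.
Step 8 — Reactive power: Q = Im(S) = 0.06356 VAR.
Step 9 — Apparent power: |S| = 123.2 VA.
Step 10 — Power factor: PF = P/|S| = 1 (lagging).

(a) P = 123.2 W  (b) Q = 0.06356 VAR  (c) S = 123.2 VA  (d) PF = 1 (lagging)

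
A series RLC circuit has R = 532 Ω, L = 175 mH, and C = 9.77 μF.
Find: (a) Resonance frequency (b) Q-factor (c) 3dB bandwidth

Step 1 — Resonance: ω₀ = 1/√(LC) = 1/√(0.175·9.77e-06) = 764.8 rad/s.
Step 2 — f₀ = ω₀/(2π) = 121.7 Hz.
Step 3 — Series Q: Q = ω₀L/R = 764.8·0.175/532 = 0.2516.
Step 4 — Bandwidth: Δω = ω₀/Q = 3040 rad/s; BW = Δω/(2π) = 483.8 Hz.

(a) f₀ = 121.7 Hz  (b) Q = 0.2516  (c) BW = 483.8 Hz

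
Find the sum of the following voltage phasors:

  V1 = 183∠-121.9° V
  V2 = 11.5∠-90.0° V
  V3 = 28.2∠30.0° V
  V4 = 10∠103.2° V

Step 1 — Convert each phasor to rectangular form:
  V1 = 183·(cos(-121.9°) + j·sin(-121.9°)) = -96.7 - j155.4 V
  V2 = 11.5·(cos(-90.0°) + j·sin(-90.0°)) = 0 - j11.5 V
  V3 = 28.2·(cos(30.0°) + j·sin(30.0°)) = 24.42 + j14.1 V
  V4 = 10·(cos(103.2°) + j·sin(103.2°)) = -2.284 + j9.736 V
Step 2 — Sum components: V_total = -74.57 - j143 V.
Step 3 — Convert to polar: |V_total| = 161.3 V, ∠V_total = -117.5°.

V_total = 161.3∠-117.5° V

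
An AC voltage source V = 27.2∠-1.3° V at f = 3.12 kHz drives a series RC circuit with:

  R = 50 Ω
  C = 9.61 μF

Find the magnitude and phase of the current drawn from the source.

Step 1 — Angular frequency: ω = 2π·f = 2π·3120 = 1.96e+04 rad/s.
Step 2 — Component impedances:
  R: Z = R = 50 Ω
  C: Z = 1/(jωC) = -j/(ω·C) = 0 - j5.308 Ω
Step 3 — Series combination: Z_total = R + C = 50 - j5.308 Ω = 50.28∠-6.1° Ω.
Step 4 — Source phasor: V = 27.2∠-1.3° V = 27.19 - j0.6171 V.
Step 5 — Ohm's law: I = V / Z_total = (27.19 - j0.6171) / (50 - j5.308) = 0.5391 + j0.04489 A.
Step 6 — Convert to polar: |I| = 0.541 A, ∠I = 4.8°.

I = 0.541∠4.8° A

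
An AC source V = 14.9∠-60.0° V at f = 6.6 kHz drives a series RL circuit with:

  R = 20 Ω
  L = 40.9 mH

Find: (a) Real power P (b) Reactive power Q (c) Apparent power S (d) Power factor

Step 1 — Angular frequency: ω = 2π·f = 2π·6600 = 4.147e+04 rad/s.
Step 2 — Component impedances:
  R: Z = R = 20 Ω
  L: Z = jωL = j·4.147e+04·0.0409 = 0 + j1696 Ω
Step 3 — Series combination: Z_total = R + L = 20 + j1696 Ω = 1696∠89.3° Ω.
Step 4 — Source phasor: V = 14.9∠-60.0° V = 7.45 - j12.9 V.
Step 5 — Current: I = V / Z = -0.007555 - j0.004482 A = 0.008784∠-149.3° A.
Step 6 — Complex power: S = V·I* = 0.001543 + j0.1309 VA.
Step 7 — Real power: P = Re(S) = 0.001543 W.
Step 8 — Reactive power: Q = Im(S) = 0.1309 VAR.
Step 9 — Apparent power: |S| = 0.1309 VA.
Step 10 — Power factor: PF = P/|S| = 0.01179 (lagging).

(a) P = 0.001543 W  (b) Q = 0.1309 VAR  (c) S = 0.1309 VA  (d) PF = 0.01179 (lagging)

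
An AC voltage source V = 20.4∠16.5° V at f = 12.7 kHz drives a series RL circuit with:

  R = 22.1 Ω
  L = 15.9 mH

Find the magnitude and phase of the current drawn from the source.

Step 1 — Angular frequency: ω = 2π·f = 2π·1.27e+04 = 7.98e+04 rad/s.
Step 2 — Component impedances:
  R: Z = R = 22.1 Ω
  L: Z = jωL = j·7.98e+04·0.0159 = 0 + j1269 Ω
Step 3 — Series combination: Z_total = R + L = 22.1 + j1269 Ω = 1269∠89.0° Ω.
Step 4 — Source phasor: V = 20.4∠16.5° V = 19.56 + j5.794 V.
Step 5 — Ohm's law: I = V / Z_total = (19.56 + j5.794) / (22.1 + j1269) = 0.004834 - j0.01533 A.
Step 6 — Convert to polar: |I| = 0.01608 A, ∠I = -72.5°.

I = 0.01608∠-72.5° A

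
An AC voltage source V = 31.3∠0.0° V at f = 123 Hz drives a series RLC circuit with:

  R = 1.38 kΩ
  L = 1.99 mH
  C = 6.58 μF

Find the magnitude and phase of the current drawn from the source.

Step 1 — Angular frequency: ω = 2π·f = 2π·123 = 772.8 rad/s.
Step 2 — Component impedances:
  R: Z = R = 1380 Ω
  L: Z = jωL = j·772.8·0.00199 = 0 + j1.538 Ω
  C: Z = 1/(jωC) = -j/(ω·C) = 0 - j196.6 Ω
Step 3 — Series combination: Z_total = R + L + C = 1380 - j195.1 Ω = 1394∠-8.0° Ω.
Step 4 — Source phasor: V = 31.3∠0.0° V = 31.3 V.
Step 5 — Ohm's law: I = V / Z_total = (31.3) / (1380 - j195.1) = 0.02224 + j0.003144 A.
Step 6 — Convert to polar: |I| = 0.02246 A, ∠I = 8.0°.

I = 0.02246∠8.0° A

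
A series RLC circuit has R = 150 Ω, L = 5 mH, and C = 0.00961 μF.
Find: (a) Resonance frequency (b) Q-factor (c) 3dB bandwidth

Step 1 — Resonance condition Im(Z)=0 gives ω₀ = 1/√(LC).
Step 2 — ω₀ = 1/√(0.005·9.61e-09) = 1.443e+05 rad/s.
Step 3 — f₀ = ω₀/(2π) = 2.296e+04 Hz.
Step 4 — Series Q: Q = ω₀L/R = 1.443e+05·0.005/150 = 4.809.
Step 5 — 3dB bandwidth: Δω = ω₀/Q = 3e+04 rad/s; BW = Δω/(2π) = 4775 Hz.

(a) f₀ = 2.296e+04 Hz  (b) Q = 4.809  (c) BW = 4775 Hz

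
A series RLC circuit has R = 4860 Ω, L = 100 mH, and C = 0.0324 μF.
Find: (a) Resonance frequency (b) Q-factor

Step 1 — Resonance condition Im(Z)=0 gives ω₀ = 1/√(LC).
Step 2 — ω₀ = 1/√(0.1·3.24e-08) = 1.757e+04 rad/s.
Step 3 — f₀ = ω₀/(2π) = 2796 Hz.
Step 4 — Series Q: Q = ω₀L/R = 1.757e+04·0.1/4860 = 0.3615.

(a) f₀ = 2796 Hz  (b) Q = 0.3615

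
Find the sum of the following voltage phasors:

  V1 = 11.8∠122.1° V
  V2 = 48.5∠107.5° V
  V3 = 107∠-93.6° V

Step 1 — Convert each phasor to rectangular form:
  V1 = 11.8·(cos(122.1°) + j·sin(122.1°)) = -6.271 + j9.996 V
  V2 = 48.5·(cos(107.5°) + j·sin(107.5°)) = -14.58 + j46.26 V
  V3 = 107·(cos(-93.6°) + j·sin(-93.6°)) = -6.719 - j106.8 V
Step 2 — Sum components: V_total = -27.57 - j50.54 V.
Step 3 — Convert to polar: |V_total| = 57.57 V, ∠V_total = -118.6°.

V_total = 57.57∠-118.6° V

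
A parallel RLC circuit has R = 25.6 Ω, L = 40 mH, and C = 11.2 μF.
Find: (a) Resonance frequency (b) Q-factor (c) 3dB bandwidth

Step 1 — Resonance: ω₀ = 1/√(LC) = 1/√(0.04·1.12e-05) = 1494 rad/s.
Step 2 — f₀ = ω₀/(2π) = 237.8 Hz.
Step 3 — Parallel Q: Q = R/(ω₀L) = 25.6/(1494·0.04) = 0.4284.
Step 4 — Bandwidth: Δω = ω₀/Q = 3488 rad/s; BW = Δω/(2π) = 555.1 Hz.

(a) f₀ = 237.8 Hz  (b) Q = 0.4284  (c) BW = 555.1 Hz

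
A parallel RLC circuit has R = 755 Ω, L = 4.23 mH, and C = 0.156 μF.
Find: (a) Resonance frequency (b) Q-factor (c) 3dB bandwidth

Step 1 — Resonance: ω₀ = 1/√(LC) = 1/√(0.00423·1.56e-07) = 3.893e+04 rad/s.
Step 2 — f₀ = ω₀/(2π) = 6196 Hz.
Step 3 — Parallel Q: Q = R/(ω₀L) = 755/(3.893e+04·0.00423) = 4.585.
Step 4 — Bandwidth: Δω = ω₀/Q = 8490 rad/s; BW = Δω/(2π) = 1351 Hz.

(a) f₀ = 6196 Hz  (b) Q = 4.585  (c) BW = 1351 Hz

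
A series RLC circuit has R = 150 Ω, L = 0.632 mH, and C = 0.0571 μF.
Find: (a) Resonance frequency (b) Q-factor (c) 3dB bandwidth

Step 1 — Resonance: ω₀ = 1/√(LC) = 1/√(0.000632·5.71e-08) = 1.665e+05 rad/s.
Step 2 — f₀ = ω₀/(2π) = 2.649e+04 Hz.
Step 3 — Series Q: Q = ω₀L/R = 1.665e+05·0.000632/150 = 0.7014.
Step 4 — Bandwidth: Δω = ω₀/Q = 2.373e+05 rad/s; BW = Δω/(2π) = 3.777e+04 Hz.

(a) f₀ = 2.649e+04 Hz  (b) Q = 0.7014  (c) BW = 3.777e+04 Hz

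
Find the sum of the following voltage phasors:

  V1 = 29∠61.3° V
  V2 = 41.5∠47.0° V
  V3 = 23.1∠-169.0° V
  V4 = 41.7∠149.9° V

Step 1 — Convert each phasor to rectangular form:
  V1 = 29·(cos(61.3°) + j·sin(61.3°)) = 13.93 + j25.44 V
  V2 = 41.5·(cos(47.0°) + j·sin(47.0°)) = 28.3 + j30.35 V
  V3 = 23.1·(cos(-169.0°) + j·sin(-169.0°)) = -22.68 - j4.408 V
  V4 = 41.7·(cos(149.9°) + j·sin(149.9°)) = -36.08 + j20.91 V
Step 2 — Sum components: V_total = -16.52 + j72.29 V.
Step 3 — Convert to polar: |V_total| = 74.16 V, ∠V_total = 102.9°.

V_total = 74.16∠102.9° V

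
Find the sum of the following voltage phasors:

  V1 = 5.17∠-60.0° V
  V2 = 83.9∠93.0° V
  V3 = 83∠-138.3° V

Step 1 — Convert each phasor to rectangular form:
  V1 = 5.17·(cos(-60.0°) + j·sin(-60.0°)) = 2.585 - j4.477 V
  V2 = 83.9·(cos(93.0°) + j·sin(93.0°)) = -4.391 + j83.79 V
  V3 = 83·(cos(-138.3°) + j·sin(-138.3°)) = -61.97 - j55.21 V
Step 2 — Sum components: V_total = -63.78 + j24.09 V.
Step 3 — Convert to polar: |V_total| = 68.18 V, ∠V_total = 159.3°.

V_total = 68.18∠159.3° V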